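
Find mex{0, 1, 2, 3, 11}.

4

The values 0, 1, 2, 3 are all present; 4 is the first non-negative integer missing from the set.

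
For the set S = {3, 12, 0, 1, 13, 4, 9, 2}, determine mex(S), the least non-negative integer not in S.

5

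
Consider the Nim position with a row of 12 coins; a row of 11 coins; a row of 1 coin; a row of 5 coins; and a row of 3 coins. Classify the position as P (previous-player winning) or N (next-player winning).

P-position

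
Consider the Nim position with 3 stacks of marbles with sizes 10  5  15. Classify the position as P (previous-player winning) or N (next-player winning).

In binary:
  1010  (10)
  0101  (5)
  1111  (15)
  ----
  0000  (0)
The nim-sum is 0, so this is a P-position: the player to move is in a losing position under optimal play.

P-position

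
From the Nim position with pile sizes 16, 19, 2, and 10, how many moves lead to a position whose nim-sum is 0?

1

Compute the nim-sum pairwise:
16 XOR 19 = 3
3 XOR 2 = 1
1 XOR 10 = 11
The overall nim-sum is X = 11. A pile of size p has a winning move iff p XOR X < p (reduce it to p XOR X).
  16: 16 XOR 11 = 27 ≥ 16 — no move.
  19: 19 XOR 11 = 24 ≥ 19 — no move.
  2: 2 XOR 11 = 9 ≥ 2 — no move.
  10: 10 XOR 11 = 1 < 10 — winning move (to 1).
That gives 1 winning move.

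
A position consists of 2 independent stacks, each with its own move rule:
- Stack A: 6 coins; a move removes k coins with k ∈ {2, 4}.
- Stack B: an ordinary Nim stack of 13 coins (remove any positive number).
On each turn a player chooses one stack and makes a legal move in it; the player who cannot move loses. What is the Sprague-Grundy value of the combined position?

13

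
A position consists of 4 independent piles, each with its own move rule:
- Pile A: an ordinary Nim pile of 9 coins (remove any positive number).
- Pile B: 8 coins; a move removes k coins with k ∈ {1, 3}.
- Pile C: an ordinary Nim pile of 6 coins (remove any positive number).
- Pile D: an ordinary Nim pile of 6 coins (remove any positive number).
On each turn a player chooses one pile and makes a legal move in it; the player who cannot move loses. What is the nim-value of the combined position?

9

Pile A is a plain Nim pile of size 9, so its Grundy value is 9.
For pile B, compute g(0), g(1), … with moves {1, 3}:
k:     0  1  2  3  4  5  6  7  8
g(k):  0  1  0  1  0  1  0  1  0
So g(8) = 0.
Pile C is a plain Nim pile of size 6, so its Grundy value is 6.
Pile D is a plain Nim pile of size 6, so its Grundy value is 6.
The value of a disjunctive sum is the nim-sum of the parts.
Combined value = 9 ⊕ 0 ⊕ 6 ⊕ 6 = 9.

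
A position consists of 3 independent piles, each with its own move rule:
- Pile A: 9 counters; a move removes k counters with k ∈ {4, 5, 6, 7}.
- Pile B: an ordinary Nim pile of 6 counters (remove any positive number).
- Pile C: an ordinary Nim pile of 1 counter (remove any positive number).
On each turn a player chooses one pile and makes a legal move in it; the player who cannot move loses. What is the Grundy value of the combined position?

5

Grundy values for pile A (subtraction set {4, 5, 6, 7}):
k:     0  1  2  3  4  5  6  7  8  9
g(k):  0  0  0  0  1  1  1  1  2  2
So g(9) = 2.
Pile B is a plain Nim pile of size 6, so its Grundy value is 6.
Pile C is a plain Nim pile of size 1, so its Grundy value is 1.
The value of a disjunctive sum is the nim-sum of the parts.
Combined value = 2 ⊕ 6 ⊕ 1 = 5.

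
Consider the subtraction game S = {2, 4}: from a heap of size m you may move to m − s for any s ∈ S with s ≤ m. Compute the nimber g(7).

Build the Grundy sequence with g(k) = mex{g(k−s) : s ∈ {2, 4}, s ≤ k}:
g(0) = mex{} = 0
g(1) = mex{} = 0
g(2) = mex{0} = 1
g(3) = mex{0} = 1
g(4) = mex{0,1} = 2
g(5) = mex{0,1} = 2
g(6) = mex{1,2} = 0
g(7) = mex{1,2} = 0
So g(7) = 0.

0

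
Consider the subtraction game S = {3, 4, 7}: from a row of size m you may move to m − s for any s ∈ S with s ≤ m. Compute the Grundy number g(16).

2

Build the Grundy sequence with g(k) = mex{g(k−s) : s ∈ {3, 4, 7}, s ≤ k}:
k:     0  1  2  3  4  5  6  7  8  9 10 11 12 13 14 15 16
g(k):  0  0  0  1  1  1  2  2  2  3  0  0  0  1  1  1  2
So g(16) = 2.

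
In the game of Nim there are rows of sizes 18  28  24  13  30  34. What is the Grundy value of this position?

39

Compute the nim-sum pairwise:
18 ⊕ 28 = 14
14 ⊕ 24 = 22
22 ⊕ 13 = 27
27 ⊕ 30 = 5
5 ⊕ 34 = 39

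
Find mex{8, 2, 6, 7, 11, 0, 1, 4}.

3

The values 0, 1, 2 are all present; 3 is the first non-negative integer missing from the set.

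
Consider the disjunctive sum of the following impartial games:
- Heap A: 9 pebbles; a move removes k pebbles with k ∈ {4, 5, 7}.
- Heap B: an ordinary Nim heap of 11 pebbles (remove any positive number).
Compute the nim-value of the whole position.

Grundy values for heap A (subtraction set {4, 5, 7}):
g(0) = mex{} = 0
g(1) = mex{} = 0
g(2) = mex{} = 0
g(3) = mex{} = 0
g(4) = mex{0} = 1
g(5) = mex{0} = 1
g(6) = mex{0} = 1
g(7) = mex{0} = 1
g(8) = mex{0,1} = 2
g(9) = mex{0,1} = 2
So g(9) = 2.
Heap B is a plain Nim heap of size 11, so its Grundy value is 11.
The value of a disjunctive sum is the nim-sum of the parts.
Combined value = 2 XOR 11 = 9.

9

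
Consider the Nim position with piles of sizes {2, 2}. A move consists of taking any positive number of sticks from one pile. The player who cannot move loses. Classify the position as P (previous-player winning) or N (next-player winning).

Compute the nim-sum pairwise:
2 ⊕ 2 = 0
The nim-sum is 0, so this is a P-position: the player to move is in a losing position under optimal play.

P-position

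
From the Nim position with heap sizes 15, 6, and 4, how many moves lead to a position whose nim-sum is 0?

1

In binary:
  1111  (15)
  0110  (6)
  0100  (4)
  ----
  1101  (13)
The overall nim-sum is X = 13. A heap of size p has a winning move iff p XOR X < p (reduce it to p XOR X).
  15: 15 XOR 13 = 2 < 15 — winning move (to 2).
  6: 6 XOR 13 = 11 ≥ 6 — no move.
  4: 4 XOR 13 = 9 ≥ 4 — no move.
That gives 1 winning move.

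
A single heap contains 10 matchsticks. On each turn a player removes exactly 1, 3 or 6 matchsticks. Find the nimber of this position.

1

Compute g(0), g(1), … for moves {1, 3, 6}:
k:     0  1  2  3  4  5  6  7  8  9 10
g(k):  0  1  0  1  0  1  2  3  2  0  1
So g(10) = 1.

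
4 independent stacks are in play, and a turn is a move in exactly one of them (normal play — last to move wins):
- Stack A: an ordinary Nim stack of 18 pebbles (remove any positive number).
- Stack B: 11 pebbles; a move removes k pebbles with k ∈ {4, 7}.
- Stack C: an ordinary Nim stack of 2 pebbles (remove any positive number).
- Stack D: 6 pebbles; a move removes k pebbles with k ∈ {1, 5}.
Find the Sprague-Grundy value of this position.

16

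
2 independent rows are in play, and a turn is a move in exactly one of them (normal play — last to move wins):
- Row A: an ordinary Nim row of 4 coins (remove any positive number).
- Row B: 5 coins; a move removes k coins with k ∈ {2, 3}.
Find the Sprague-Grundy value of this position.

Row A is a plain Nim row of size 4, so its Grundy value is 4.
For row B, compute g(0), g(1), … with moves {2, 3}:
g(0) = mex{} = 0
g(1) = mex{} = 0
g(2) = mex{0} = 1
g(3) = mex{0} = 1
g(4) = mex{0,1} = 2
g(5) = mex{1} = 0
So g(5) = 0.
The value of a disjunctive sum is the nim-sum of the parts.
Combined value = 4 XOR 0 = 4.

4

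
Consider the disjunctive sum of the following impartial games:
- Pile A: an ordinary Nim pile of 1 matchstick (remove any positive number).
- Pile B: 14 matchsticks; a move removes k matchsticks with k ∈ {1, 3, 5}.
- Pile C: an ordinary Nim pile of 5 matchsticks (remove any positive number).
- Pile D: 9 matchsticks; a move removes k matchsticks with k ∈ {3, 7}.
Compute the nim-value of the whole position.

Pile A is a plain Nim pile of size 1, so its Grundy value is 1.
For pile B, compute g(0), g(1), … with moves {1, 3, 5}:
g(0) = mex{} = 0
g(1) = mex{0} = 1
g(2) = mex{1} = 0
g(3) = mex{0} = 1
g(4) = mex{1} = 0
g(5) = mex{0} = 1
g(6) = mex{1} = 0
g(7) = mex{0} = 1
g(8) = mex{1} = 0
g(9) = mex{0} = 1
g(10) = mex{1} = 0
g(11) = mex{0} = 1
g(12) = mex{1} = 0
g(13) = mex{0} = 1
g(14) = mex{1} = 0
So g(14) = 0.
Pile C is a plain Nim pile of size 5, so its Grundy value is 5.
For pile D, compute g(0), g(1), … with moves {3, 7}:
g(0) = mex{} = 0
g(1) = mex{} = 0
g(2) = mex{} = 0
g(3) = mex{0} = 1
g(4) = mex{0} = 1
g(5) = mex{0} = 1
g(6) = mex{1} = 0
g(7) = mex{0,1} = 2
g(8) = mex{0,1} = 2
g(9) = mex{0} = 1
So g(9) = 1.
The value of a disjunctive sum is the nim-sum of the parts.
Combined value = 1 ⊕ 0 ⊕ 5 ⊕ 1 = 5.

5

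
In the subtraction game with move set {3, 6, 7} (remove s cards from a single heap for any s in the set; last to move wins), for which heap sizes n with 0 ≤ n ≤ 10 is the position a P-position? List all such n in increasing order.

Compute g(0), g(1), … for moves {3, 6, 7}:
g(0) = mex{} = 0
g(1) = mex{} = 0
g(2) = mex{} = 0
g(3) = mex{0} = 1
g(4) = mex{0} = 1
g(5) = mex{0} = 1
g(6) = mex{0,1} = 2
g(7) = mex{0,1} = 2
g(8) = mex{0,1} = 2
g(9) = mex{0,1,2} = 3
g(10) = mex{1,2} = 0
The P-positions (g = 0) in 0..10 are 0, 1, 2, 10.

0, 1, 2, 10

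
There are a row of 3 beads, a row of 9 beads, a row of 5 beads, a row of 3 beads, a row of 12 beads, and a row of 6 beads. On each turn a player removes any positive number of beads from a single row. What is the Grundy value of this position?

Bitwise XOR of the heap sizes:
  0011  (3)
  1001  (9)
  0101  (5)
  0011  (3)
  1100  (12)
  0110  (6)
  ----
  0110  (6)

6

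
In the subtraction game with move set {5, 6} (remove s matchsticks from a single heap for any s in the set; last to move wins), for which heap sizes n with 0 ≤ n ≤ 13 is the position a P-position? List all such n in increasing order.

0, 1, 2, 3, 4, 11, 12, 13

Compute g(0), g(1), … for moves {5, 6}:
g(0) = mex{} = 0
g(1) = mex{} = 0
g(2) = mex{} = 0
g(3) = mex{} = 0
g(4) = mex{} = 0
g(5) = mex{0} = 1
g(6) = mex{0} = 1
g(7) = mex{0} = 1
g(8) = mex{0} = 1
g(9) = mex{0} = 1
g(10) = mex{0,1} = 2
g(11) = mex{1} = 0
g(12) = mex{1} = 0
g(13) = mex{1} = 0
The P-positions (g = 0) in 0..13 are 0, 1, 2, 3, 4, 11, 12, 13.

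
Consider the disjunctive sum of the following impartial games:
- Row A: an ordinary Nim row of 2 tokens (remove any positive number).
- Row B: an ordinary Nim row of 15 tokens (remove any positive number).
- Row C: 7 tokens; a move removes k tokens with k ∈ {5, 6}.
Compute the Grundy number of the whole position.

12

Row A is a plain Nim row of size 2, so its Grundy value is 2.
Row B is a plain Nim row of size 15, so its Grundy value is 15.
Build the Grundy sequence for row C with g(k) = mex{g(k−s) : s ∈ {5, 6}, s ≤ k}:
g(0) = mex{} = 0
g(1) = mex{} = 0
g(2) = mex{} = 0
g(3) = mex{} = 0
g(4) = mex{} = 0
g(5) = mex{0} = 1
g(6) = mex{0} = 1
g(7) = mex{0} = 1
So g(7) = 1.
The value of a disjunctive sum is the nim-sum of the parts.
Combined value = 2 ⊕ 15 ⊕ 1 = 12.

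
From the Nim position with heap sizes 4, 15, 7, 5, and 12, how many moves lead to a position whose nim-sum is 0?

5

Write each in binary and XOR column by column:
  0100  (4)
  1111  (15)
  0111  (7)
  0101  (5)
  1100  (12)
  ----
  0101  (5)
The overall nim-sum is X = 5. A heap of size p has a winning move iff p XOR X < p (reduce it to p XOR X).
  4: 4 XOR 5 = 1 < 4 — winning move (to 1).
  15: 15 XOR 5 = 10 < 15 — winning move (to 10).
  7: 7 XOR 5 = 2 < 7 — winning move (to 2).
  5: 5 XOR 5 = 0 < 5 — winning move (to 0).
  12: 12 XOR 5 = 9 < 12 — winning move (to 9).
That gives 5 winning moves.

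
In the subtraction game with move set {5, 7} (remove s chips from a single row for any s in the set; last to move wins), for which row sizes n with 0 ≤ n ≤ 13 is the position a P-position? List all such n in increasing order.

0, 1, 2, 3, 4, 12, 13

Compute g(0), g(1), … for moves {5, 7}:
g(0) = mex{} = 0
g(1) = mex{} = 0
g(2) = mex{} = 0
g(3) = mex{} = 0
g(4) = mex{} = 0
g(5) = mex{0} = 1
g(6) = mex{0} = 1
g(7) = mex{0} = 1
g(8) = mex{0} = 1
g(9) = mex{0} = 1
g(10) = mex{0,1} = 2
g(11) = mex{0,1} = 2
g(12) = mex{1} = 0
g(13) = mex{1} = 0
The P-positions (g = 0) in 0..13 are 0, 1, 2, 3, 4, 12, 13.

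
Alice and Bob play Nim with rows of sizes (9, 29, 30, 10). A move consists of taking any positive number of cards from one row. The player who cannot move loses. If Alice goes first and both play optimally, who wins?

Bob wins

Nim-sum: 9 ⊕ 29 ⊕ 30 ⊕ 10 = 0.
The nim-sum is 0, so this is a P-position: the player to move is in a losing position under optimal play; Alice is about to move from it and so loses — Bob wins.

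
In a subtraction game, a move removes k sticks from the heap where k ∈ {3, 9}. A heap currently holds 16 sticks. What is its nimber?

Compute g(0), g(1), … for moves {3, 9}:
k:     0  1  2  3  4  5  6  7  8  9 10 11 12 13 14 15 16
g(k):  0  0  0  1  1  1  0  0  0  1  1  1  0  0  0  1  1
So g(16) = 1.

1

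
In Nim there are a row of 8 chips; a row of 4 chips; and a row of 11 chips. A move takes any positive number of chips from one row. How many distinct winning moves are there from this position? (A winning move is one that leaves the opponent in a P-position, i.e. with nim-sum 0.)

Nim-sum: 8 ⊕ 4 ⊕ 11 = 7.
The overall nim-sum is X = 7. A row of size p has a winning move iff p XOR X < p (reduce it to p XOR X).
  8: 8 XOR 7 = 15 ≥ 8 — no move.
  4: 4 XOR 7 = 3 < 4 — winning move (to 3).
  11: 11 XOR 7 = 12 ≥ 11 — no move.
That gives 1 winning move.

1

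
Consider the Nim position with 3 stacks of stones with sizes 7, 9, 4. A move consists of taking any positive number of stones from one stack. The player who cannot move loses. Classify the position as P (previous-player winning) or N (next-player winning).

N-position

Nim-sum: 7 ^ 9 ^ 4 = 10.
The nim-sum is 10 ≠ 0, so this is an N-position: the player to move can win.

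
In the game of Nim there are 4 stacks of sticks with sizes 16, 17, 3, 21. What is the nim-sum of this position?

23

Compute the nim-sum pairwise:
16 ^ 17 = 1
1 ^ 3 = 2
2 ^ 21 = 23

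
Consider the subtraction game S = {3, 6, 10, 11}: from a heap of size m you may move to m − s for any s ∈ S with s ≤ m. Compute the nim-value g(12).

1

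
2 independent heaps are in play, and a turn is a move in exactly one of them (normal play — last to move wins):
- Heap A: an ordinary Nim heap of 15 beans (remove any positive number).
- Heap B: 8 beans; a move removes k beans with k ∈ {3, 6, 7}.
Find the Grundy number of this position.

13

Heap A is a plain Nim heap of size 15, so its Grundy value is 15.
For heap B, compute g(0), g(1), … with moves {3, 6, 7}:
g(0) = mex{} = 0
g(1) = mex{} = 0
g(2) = mex{} = 0
g(3) = mex{0} = 1
g(4) = mex{0} = 1
g(5) = mex{0} = 1
g(6) = mex{0,1} = 2
g(7) = mex{0,1} = 2
g(8) = mex{0,1} = 2
So g(8) = 2.
By the Sprague-Grundy theorem, the Grundy value of a sum of independent games is the XOR of the component values.
Combined value = 15 XOR 2 = 13.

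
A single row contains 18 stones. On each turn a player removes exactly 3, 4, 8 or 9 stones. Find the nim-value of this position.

Compute g(0), g(1), … for moves {3, 4, 8, 9}:
k:     0  1  2  3  4  5  6  7  8  9 10 11 12 13 14 15 16 17 18
g(k):  0  0  0  1  1  1  2  0  2  3  1  3  0  0  0  1  1  1  2
So g(18) = 2.

2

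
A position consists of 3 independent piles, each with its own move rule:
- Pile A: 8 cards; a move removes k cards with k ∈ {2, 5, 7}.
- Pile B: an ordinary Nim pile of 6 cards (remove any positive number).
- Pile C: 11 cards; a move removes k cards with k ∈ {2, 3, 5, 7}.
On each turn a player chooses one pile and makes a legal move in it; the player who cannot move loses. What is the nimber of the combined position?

Grundy values for pile A (subtraction set {2, 5, 7}):
g(0) = mex{} = 0
g(1) = mex{} = 0
g(2) = mex{0} = 1
g(3) = mex{0} = 1
g(4) = mex{1} = 0
g(5) = mex{0,1} = 2
g(6) = mex{0} = 1
g(7) = mex{0,1,2} = 3
g(8) = mex{0,1} = 2
So g(8) = 2.
Pile B is a plain Nim pile of size 6, so its Grundy value is 6.
Grundy values for pile C (subtraction set {2, 3, 5, 7}):
k:     0  1  2  3  4  5  6  7  8  9 10 11
g(k):  0  0  1  1  2  2  3  3  4  0  0  1
So g(11) = 1.
By the Sprague-Grundy theorem, the Grundy value of a sum of independent games is the XOR of the component values.
Combined value = 2 XOR 6 XOR 1 = 5.

5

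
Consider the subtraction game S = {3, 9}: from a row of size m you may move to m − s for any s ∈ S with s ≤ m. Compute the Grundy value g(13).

0

Grundy values for subtraction set {3, 9}:
g(0) = mex{} = 0
g(1) = mex{} = 0
g(2) = mex{} = 0
g(3) = mex{0} = 1
g(4) = mex{0} = 1
g(5) = mex{0} = 1
g(6) = mex{1} = 0
g(7) = mex{1} = 0
g(8) = mex{1} = 0
g(9) = mex{0} = 1
g(10) = mex{0} = 1
g(11) = mex{0} = 1
g(12) = mex{1} = 0
g(13) = mex{1} = 0
So g(13) = 0.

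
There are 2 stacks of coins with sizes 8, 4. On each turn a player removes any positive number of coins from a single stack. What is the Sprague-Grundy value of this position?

12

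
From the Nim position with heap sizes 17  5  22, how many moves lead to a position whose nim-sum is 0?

Write each in binary and XOR column by column:
  10001  (17)
  00101  (5)
  10110  (22)
  -----
  00010  (2)
The overall nim-sum is X = 2. A heap of size p has a winning move iff p XOR X < p (reduce it to p XOR X).
  17: 17 XOR 2 = 19 ≥ 17 — no move.
  5: 5 XOR 2 = 7 ≥ 5 — no move.
  22: 22 XOR 2 = 20 < 22 — winning move (to 20).
That gives 1 winning move.

1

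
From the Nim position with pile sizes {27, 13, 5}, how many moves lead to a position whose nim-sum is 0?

1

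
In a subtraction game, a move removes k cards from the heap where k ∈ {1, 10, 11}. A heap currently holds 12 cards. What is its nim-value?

2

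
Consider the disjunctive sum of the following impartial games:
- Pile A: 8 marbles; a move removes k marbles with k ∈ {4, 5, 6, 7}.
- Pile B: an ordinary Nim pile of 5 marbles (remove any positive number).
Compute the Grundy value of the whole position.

7

For pile A, compute g(0), g(1), … with moves {4, 5, 6, 7}:
g(0) = mex{} = 0
g(1) = mex{} = 0
g(2) = mex{} = 0
g(3) = mex{} = 0
g(4) = mex{0} = 1
g(5) = mex{0} = 1
g(6) = mex{0} = 1
g(7) = mex{0} = 1
g(8) = mex{0,1} = 2
So g(8) = 2.
Pile B is a plain Nim pile of size 5, so its Grundy value is 5.
The value of a disjunctive sum is the nim-sum of the parts.
Combined value = 2 XOR 5 = 7.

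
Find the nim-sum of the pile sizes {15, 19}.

28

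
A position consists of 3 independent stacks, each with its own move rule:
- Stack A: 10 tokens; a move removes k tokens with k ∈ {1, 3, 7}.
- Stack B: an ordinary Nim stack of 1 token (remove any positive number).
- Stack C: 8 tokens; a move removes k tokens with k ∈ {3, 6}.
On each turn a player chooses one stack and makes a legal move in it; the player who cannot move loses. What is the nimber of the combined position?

3

For stack A, compute g(0), g(1), … with moves {1, 3, 7}:
k:     0  1  2  3  4  5  6  7  8  9 10
g(k):  0  1  0  1  0  1  0  1  0  1  0
So g(10) = 0.
Stack B is a plain Nim stack of size 1, so its Grundy value is 1.
Build the Grundy sequence for stack C with g(k) = mex{g(k−s) : s ∈ {3, 6}, s ≤ k}:
g(0) = mex{} = 0
g(1) = mex{} = 0
g(2) = mex{} = 0
g(3) = mex{0} = 1
g(4) = mex{0} = 1
g(5) = mex{0} = 1
g(6) = mex{0,1} = 2
g(7) = mex{0,1} = 2
g(8) = mex{0,1} = 2
So g(8) = 2.
The value of a disjunctive sum is the nim-sum of the parts.
Combined value = 0 ⊕ 1 ⊕ 2 = 3.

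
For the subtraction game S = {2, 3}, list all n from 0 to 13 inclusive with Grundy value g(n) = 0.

Build the Grundy sequence with g(k) = mex{g(k−s) : s ∈ {2, 3}, s ≤ k}:
g(0) = mex{} = 0
g(1) = mex{} = 0
g(2) = mex{0} = 1
g(3) = mex{0} = 1
g(4) = mex{0,1} = 2
g(5) = mex{1} = 0
g(6) = mex{1,2} = 0
g(7) = mex{0,2} = 1
g(8) = mex{0} = 1
g(9) = mex{0,1} = 2
g(10) = mex{1} = 0
g(11) = mex{1,2} = 0
g(12) = mex{0,2} = 1
g(13) = mex{0} = 1
The P-positions (g = 0) in 0..13 are 0, 1, 5, 6, 10, 11.

0, 1, 5, 6, 10, 11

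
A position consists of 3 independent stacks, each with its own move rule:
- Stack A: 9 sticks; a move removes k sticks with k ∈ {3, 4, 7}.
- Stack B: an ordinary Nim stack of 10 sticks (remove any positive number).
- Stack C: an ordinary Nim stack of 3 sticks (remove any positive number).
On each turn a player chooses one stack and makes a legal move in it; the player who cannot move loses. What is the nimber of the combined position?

Grundy values for stack A (subtraction set {3, 4, 7}):
g(0) = mex{} = 0
g(1) = mex{} = 0
g(2) = mex{} = 0
g(3) = mex{0} = 1
g(4) = mex{0} = 1
g(5) = mex{0} = 1
g(6) = mex{0,1} = 2
g(7) = mex{0,1} = 2
g(8) = mex{0,1} = 2
g(9) = mex{0,1,2} = 3
So g(9) = 3.
Stack B is a plain Nim stack of size 10, so its Grundy value is 10.
Stack C is a plain Nim stack of size 3, so its Grundy value is 3.
By the Sprague-Grundy theorem, the Grundy value of a sum of independent games is the XOR of the component values.
Combined value = 3 XOR 10 XOR 3 = 10.

10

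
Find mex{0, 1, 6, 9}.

The values 0, 1 are all present; 2 is the first non-negative integer missing from the set.

2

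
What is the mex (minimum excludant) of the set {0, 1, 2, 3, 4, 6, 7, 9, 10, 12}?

The values 0, 1, 2, 3, 4 are all present; 5 is the first non-negative integer missing from the set.

5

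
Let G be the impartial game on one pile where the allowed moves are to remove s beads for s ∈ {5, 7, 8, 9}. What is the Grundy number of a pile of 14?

Build the Grundy sequence with g(k) = mex{g(k−s) : s ∈ {5, 7, 8, 9}, s ≤ k}:
k:     0  1  2  3  4  5  6  7  8  9 10 11 12 13 14
g(k):  0  0  0  0  0  1  1  1  1  1  2  2  2  2  0
So g(14) = 0.

0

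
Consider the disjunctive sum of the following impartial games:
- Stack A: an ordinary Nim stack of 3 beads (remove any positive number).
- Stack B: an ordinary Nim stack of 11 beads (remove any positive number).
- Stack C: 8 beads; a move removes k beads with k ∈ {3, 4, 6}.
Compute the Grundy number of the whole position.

10

Stack A is a plain Nim stack of size 3, so its Grundy value is 3.
Stack B is a plain Nim stack of size 11, so its Grundy value is 11.
Build the Grundy sequence for stack C with g(k) = mex{g(k−s) : s ∈ {3, 4, 6}, s ≤ k}:
k:     0  1  2  3  4  5  6  7  8
g(k):  0  0  0  1  1  1  2  2  2
So g(8) = 2.
By the Sprague-Grundy theorem, the Grundy value of a sum of independent games is the XOR of the component values.
Combined value = 3 ⊕ 11 ⊕ 2 = 10.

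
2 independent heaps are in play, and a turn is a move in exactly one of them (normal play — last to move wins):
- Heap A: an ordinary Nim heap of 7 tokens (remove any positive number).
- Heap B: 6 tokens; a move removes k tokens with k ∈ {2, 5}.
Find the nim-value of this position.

6

Heap A is a plain Nim heap of size 7, so its Grundy value is 7.
Build the Grundy sequence for heap B with g(k) = mex{g(k−s) : s ∈ {2, 5}, s ≤ k}:
g(0) = mex{} = 0
g(1) = mex{} = 0
g(2) = mex{0} = 1
g(3) = mex{0} = 1
g(4) = mex{1} = 0
g(5) = mex{0,1} = 2
g(6) = mex{0} = 1
So g(6) = 1.
The value of a disjunctive sum is the nim-sum of the parts.
Combined value = 7 ⊕ 1 = 6.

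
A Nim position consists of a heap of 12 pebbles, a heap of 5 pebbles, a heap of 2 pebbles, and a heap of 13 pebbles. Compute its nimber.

Nim-sum: 12 XOR 5 XOR 2 XOR 13 = 6.

6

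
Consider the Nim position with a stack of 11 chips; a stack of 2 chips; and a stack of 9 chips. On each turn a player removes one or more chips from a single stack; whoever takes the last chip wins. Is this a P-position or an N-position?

Nim-sum: 11 XOR 2 XOR 9 = 0.
The nim-sum is 0, so this is a P-position: the player to move is in a losing position under optimal play.

P-position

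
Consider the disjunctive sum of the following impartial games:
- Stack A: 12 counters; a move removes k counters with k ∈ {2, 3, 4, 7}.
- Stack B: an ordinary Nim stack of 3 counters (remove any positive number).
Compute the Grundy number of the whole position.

Grundy values for stack A (subtraction set {2, 3, 4, 7}):
g(0) = mex{} = 0
g(1) = mex{} = 0
g(2) = mex{0} = 1
g(3) = mex{0} = 1
g(4) = mex{0,1} = 2
g(5) = mex{0,1} = 2
g(6) = mex{1,2} = 0
g(7) = mex{0,1,2} = 3
g(8) = mex{0,2} = 1
g(9) = mex{0,1,2,3} = 4
g(10) = mex{0,1,3} = 2
g(11) = mex{1,2,3,4} = 0
g(12) = mex{1,2,4} = 0
So g(12) = 0.
Stack B is a plain Nim stack of size 3, so its Grundy value is 3.
The value of a disjunctive sum is the nim-sum of the parts.
Combined value = 0 ⊕ 3 = 3.

3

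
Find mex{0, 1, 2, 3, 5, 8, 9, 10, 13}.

The values 0, 1, 2, 3 are all present; 4 is the first non-negative integer missing from the set.

4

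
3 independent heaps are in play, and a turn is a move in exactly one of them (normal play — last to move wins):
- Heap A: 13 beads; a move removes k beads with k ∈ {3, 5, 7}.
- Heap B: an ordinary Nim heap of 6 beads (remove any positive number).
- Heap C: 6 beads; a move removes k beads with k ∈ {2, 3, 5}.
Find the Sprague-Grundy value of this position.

4

For heap A, compute g(0), g(1), … with moves {3, 5, 7}:
k:     0  1  2  3  4  5  6  7  8  9 10 11 12 13
g(k):  0  0  0  1  1  1  2  2  2  3  0  0  0  1
So g(13) = 1.
Heap B is a plain Nim heap of size 6, so its Grundy value is 6.
For heap C, compute g(0), g(1), … with moves {2, 3, 5}:
g(0) = mex{} = 0
g(1) = mex{} = 0
g(2) = mex{0} = 1
g(3) = mex{0} = 1
g(4) = mex{0,1} = 2
g(5) = mex{0,1} = 2
g(6) = mex{0,1,2} = 3
So g(6) = 3.
The value of a disjunctive sum is the nim-sum of the parts.
Combined value = 1 XOR 6 XOR 3 = 4.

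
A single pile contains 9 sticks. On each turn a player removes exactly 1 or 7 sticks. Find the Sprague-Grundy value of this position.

1

Grundy values for subtraction set {1, 7}:
g(0) = mex{} = 0
g(1) = mex{0} = 1
g(2) = mex{1} = 0
g(3) = mex{0} = 1
g(4) = mex{1} = 0
g(5) = mex{0} = 1
g(6) = mex{1} = 0
g(7) = mex{0} = 1
g(8) = mex{1} = 0
g(9) = mex{0} = 1
So g(9) = 1.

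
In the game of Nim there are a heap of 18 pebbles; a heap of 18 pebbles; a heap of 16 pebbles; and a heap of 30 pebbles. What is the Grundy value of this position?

14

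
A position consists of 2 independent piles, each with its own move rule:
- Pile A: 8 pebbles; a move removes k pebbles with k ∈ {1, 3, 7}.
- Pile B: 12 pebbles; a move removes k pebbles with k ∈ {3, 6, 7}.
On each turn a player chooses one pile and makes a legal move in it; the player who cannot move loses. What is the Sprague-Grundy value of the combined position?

0

Grundy values for pile A (subtraction set {1, 3, 7}):
k:     0  1  2  3  4  5  6  7  8
g(k):  0  1  0  1  0  1  0  1  0
So g(8) = 0.
Build the Grundy sequence for pile B with g(k) = mex{g(k−s) : s ∈ {3, 6, 7}, s ≤ k}:
g(0) = mex{} = 0
g(1) = mex{} = 0
g(2) = mex{} = 0
g(3) = mex{0} = 1
g(4) = mex{0} = 1
g(5) = mex{0} = 1
g(6) = mex{0,1} = 2
g(7) = mex{0,1} = 2
g(8) = mex{0,1} = 2
g(9) = mex{0,1,2} = 3
g(10) = mex{1,2} = 0
g(11) = mex{1,2} = 0
g(12) = mex{1,2,3} = 0
So g(12) = 0.
The value of a disjunctive sum is the nim-sum of the parts.
Combined value = 0 XOR 0 = 0.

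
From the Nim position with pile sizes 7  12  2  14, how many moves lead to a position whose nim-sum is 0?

Compute the nim-sum pairwise:
7 XOR 12 = 11
11 XOR 2 = 9
9 XOR 14 = 7
The overall nim-sum is X = 7. A pile of size p has a winning move iff p XOR X < p (reduce it to p XOR X).
  7: 7 XOR 7 = 0 < 7 — winning move (to 0).
  12: 12 XOR 7 = 11 < 12 — winning move (to 11).
  2: 2 XOR 7 = 5 ≥ 2 — no move.
  14: 14 XOR 7 = 9 < 14 — winning move (to 9).
That gives 3 winning moves.

3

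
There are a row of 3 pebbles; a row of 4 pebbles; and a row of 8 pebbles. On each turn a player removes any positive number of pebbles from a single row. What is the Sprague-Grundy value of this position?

15

Compute the nim-sum pairwise:
3 ⊕ 4 = 7
7 ⊕ 8 = 15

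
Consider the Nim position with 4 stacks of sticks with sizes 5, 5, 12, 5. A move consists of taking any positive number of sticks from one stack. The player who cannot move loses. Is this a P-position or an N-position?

N-position

Bitwise XOR of the heap sizes:
  0101  (5)
  0101  (5)
  1100  (12)
  0101  (5)
  ----
  1001  (9)
The nim-sum is 9 ≠ 0, so this is an N-position: the player to move can win.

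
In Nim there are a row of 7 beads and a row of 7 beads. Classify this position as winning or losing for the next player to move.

Losing position

Bitwise XOR of the heap sizes:
  111  (7)
  111  (7)
  ---
  000  (0)
The nim-sum is 0, so this is a P-position: the player to move is in a losing position under optimal play.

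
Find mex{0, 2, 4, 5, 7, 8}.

1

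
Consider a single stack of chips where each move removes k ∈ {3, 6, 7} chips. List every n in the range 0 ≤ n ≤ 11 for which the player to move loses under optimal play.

Build the Grundy sequence with g(k) = mex{g(k−s) : s ∈ {3, 6, 7}, s ≤ k}:
g(0) = mex{} = 0
g(1) = mex{} = 0
g(2) = mex{} = 0
g(3) = mex{0} = 1
g(4) = mex{0} = 1
g(5) = mex{0} = 1
g(6) = mex{0,1} = 2
g(7) = mex{0,1} = 2
g(8) = mex{0,1} = 2
g(9) = mex{0,1,2} = 3
g(10) = mex{1,2} = 0
g(11) = mex{1,2} = 0
The P-positions (g = 0) in 0..11 are 0, 1, 2, 10, 11.

0, 1, 2, 10, 11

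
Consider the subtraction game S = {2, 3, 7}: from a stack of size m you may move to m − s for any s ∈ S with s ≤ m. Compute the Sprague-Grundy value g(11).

0

Grundy values for subtraction set {2, 3, 7}:
g(0) = mex{} = 0
g(1) = mex{} = 0
g(2) = mex{0} = 1
g(3) = mex{0} = 1
g(4) = mex{0,1} = 2
g(5) = mex{1} = 0
g(6) = mex{1,2} = 0
g(7) = mex{0,2} = 1
g(8) = mex{0} = 1
g(9) = mex{0,1} = 2
g(10) = mex{1} = 0
g(11) = mex{1,2} = 0
So g(11) = 0.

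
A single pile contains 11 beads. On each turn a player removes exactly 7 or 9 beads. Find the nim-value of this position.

1

Build the Grundy sequence with g(k) = mex{g(k−s) : s ∈ {7, 9}, s ≤ k}:
k:     0  1  2  3  4  5  6  7  8  9 10 11
g(k):  0  0  0  0  0  0  0  1  1  1  1  1
So g(11) = 1.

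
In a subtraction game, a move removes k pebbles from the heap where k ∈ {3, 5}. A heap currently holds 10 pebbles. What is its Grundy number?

Compute g(0), g(1), … for moves {3, 5}:
g(0) = mex{} = 0
g(1) = mex{} = 0
g(2) = mex{} = 0
g(3) = mex{0} = 1
g(4) = mex{0} = 1
g(5) = mex{0} = 1
g(6) = mex{0,1} = 2
g(7) = mex{0,1} = 2
g(8) = mex{1} = 0
g(9) = mex{1,2} = 0
g(10) = mex{1,2} = 0
So g(10) = 0.

0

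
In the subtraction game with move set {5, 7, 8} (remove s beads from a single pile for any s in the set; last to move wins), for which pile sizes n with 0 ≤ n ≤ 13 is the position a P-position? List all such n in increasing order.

Grundy values for subtraction set {5, 7, 8}:
k:     0  1  2  3  4  5  6  7  8  9 10 11 12 13
g(k):  0  0  0  0  0  1  1  1  1  1  2  2  2  0
The P-positions (g = 0) in 0..13 are 0, 1, 2, 3, 4, 13.

0, 1, 2, 3, 4, 13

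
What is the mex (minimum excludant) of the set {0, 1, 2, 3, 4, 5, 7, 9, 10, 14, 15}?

6

The values 0, 1, 2, 3, 4, 5 are all present; 6 is the first non-negative integer missing from the set.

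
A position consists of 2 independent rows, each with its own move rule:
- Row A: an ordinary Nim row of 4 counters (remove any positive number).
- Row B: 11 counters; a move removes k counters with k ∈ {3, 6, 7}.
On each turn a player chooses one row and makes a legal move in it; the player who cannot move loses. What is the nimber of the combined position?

4

Row A is a plain Nim row of size 4, so its Grundy value is 4.
Build the Grundy sequence for row B with g(k) = mex{g(k−s) : s ∈ {3, 6, 7}, s ≤ k}:
k:     0  1  2  3  4  5  6  7  8  9 10 11
g(k):  0  0  0  1  1  1  2  2  2  3  0  0
So g(11) = 0.
The value of a disjunctive sum is the nim-sum of the parts.
Combined value = 4 ⊕ 0 = 4.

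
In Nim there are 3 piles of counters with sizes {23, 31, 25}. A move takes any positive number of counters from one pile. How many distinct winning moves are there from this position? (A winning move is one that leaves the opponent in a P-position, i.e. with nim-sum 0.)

3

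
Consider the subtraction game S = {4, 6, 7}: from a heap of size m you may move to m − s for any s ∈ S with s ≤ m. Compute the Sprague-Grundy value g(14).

0

Grundy values for subtraction set {4, 6, 7}:
k:     0  1  2  3  4  5  6  7  8  9 10 11 12 13 14
g(k):  0  0  0  0  1  1  1  1  2  2  2  0  0  0  0
So g(14) = 0.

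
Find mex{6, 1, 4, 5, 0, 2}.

The values 0, 1, 2 are all present; 3 is the first non-negative integer missing from the set.

3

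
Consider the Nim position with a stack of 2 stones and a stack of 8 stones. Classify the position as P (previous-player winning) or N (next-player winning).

N-position

Compute the nim-sum pairwise:
2 XOR 8 = 10
The nim-sum is 10 ≠ 0, so this is an N-position: the player to move can win.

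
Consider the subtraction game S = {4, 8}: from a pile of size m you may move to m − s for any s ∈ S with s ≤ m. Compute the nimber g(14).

0

Grundy values for subtraction set {4, 8}:
k:     0  1  2  3  4  5  6  7  8  9 10 11 12 13 14
g(k):  0  0  0  0  1  1  1  1  2  2  2  2  0  0  0
So g(14) = 0.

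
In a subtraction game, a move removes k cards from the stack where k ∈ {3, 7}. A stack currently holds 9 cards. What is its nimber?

Compute g(0), g(1), … for moves {3, 7}:
g(0) = mex{} = 0
g(1) = mex{} = 0
g(2) = mex{} = 0
g(3) = mex{0} = 1
g(4) = mex{0} = 1
g(5) = mex{0} = 1
g(6) = mex{1} = 0
g(7) = mex{0,1} = 2
g(8) = mex{0,1} = 2
g(9) = mex{0} = 1
So g(9) = 1.

1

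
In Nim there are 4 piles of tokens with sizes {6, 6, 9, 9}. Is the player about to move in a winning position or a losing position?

Nim-sum: 6 ^ 6 ^ 9 ^ 9 = 0.
The nim-sum is 0, so this is a P-position: the player to move is in a losing position under optimal play.

Losing position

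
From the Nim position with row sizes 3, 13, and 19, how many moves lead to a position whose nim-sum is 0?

Write each in binary and XOR column by column:
  00011  (3)
  01101  (13)
  10011  (19)
  -----
  11101  (29)
The overall nim-sum is X = 29. A row of size p has a winning move iff p XOR X < p (reduce it to p XOR X).
  3: 3 XOR 29 = 30 ≥ 3 — no move.
  13: 13 XOR 29 = 16 ≥ 13 — no move.
  19: 19 XOR 29 = 14 < 19 — winning move (to 14).
That gives 1 winning move.

1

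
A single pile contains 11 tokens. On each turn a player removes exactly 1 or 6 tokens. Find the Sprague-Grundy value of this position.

Build the Grundy sequence with g(k) = mex{g(k−s) : s ∈ {1, 6}, s ≤ k}:
g(0) = mex{} = 0
g(1) = mex{0} = 1
g(2) = mex{1} = 0
g(3) = mex{0} = 1
g(4) = mex{1} = 0
g(5) = mex{0} = 1
g(6) = mex{0,1} = 2
g(7) = mex{1,2} = 0
g(8) = mex{0} = 1
g(9) = mex{1} = 0
g(10) = mex{0} = 1
g(11) = mex{1} = 0
So g(11) = 0.

0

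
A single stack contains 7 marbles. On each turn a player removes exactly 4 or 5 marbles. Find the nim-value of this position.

Build the Grundy sequence with g(k) = mex{g(k−s) : s ∈ {4, 5}, s ≤ k}:
g(0) = mex{} = 0
g(1) = mex{} = 0
g(2) = mex{} = 0
g(3) = mex{} = 0
g(4) = mex{0} = 1
g(5) = mex{0} = 1
g(6) = mex{0} = 1
g(7) = mex{0} = 1
So g(7) = 1.

1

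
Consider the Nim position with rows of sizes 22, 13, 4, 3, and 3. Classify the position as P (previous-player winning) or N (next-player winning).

N-position

Write each in binary and XOR column by column:
  10110  (22)
  01101  (13)
  00100  (4)
  00011  (3)
  00011  (3)
  -----
  11111  (31)
The nim-sum is 31 ≠ 0, so this is an N-position: the player to move can win.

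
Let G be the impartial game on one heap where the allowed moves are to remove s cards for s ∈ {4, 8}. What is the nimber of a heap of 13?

0

Compute g(0), g(1), … for moves {4, 8}:
g(0) = mex{} = 0
g(1) = mex{} = 0
g(2) = mex{} = 0
g(3) = mex{} = 0
g(4) = mex{0} = 1
g(5) = mex{0} = 1
g(6) = mex{0} = 1
g(7) = mex{0} = 1
g(8) = mex{0,1} = 2
g(9) = mex{0,1} = 2
g(10) = mex{0,1} = 2
g(11) = mex{0,1} = 2
g(12) = mex{1,2} = 0
g(13) = mex{1,2} = 0
So g(13) = 0.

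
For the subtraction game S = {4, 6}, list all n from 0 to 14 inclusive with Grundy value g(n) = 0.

0, 1, 2, 3, 10, 11, 12, 13

Grundy values for subtraction set {4, 6}:
k:     0  1  2  3  4  5  6  7  8  9 10 11 12 13 14
g(k):  0  0  0  0  1  1  1  1  2  2  0  0  0  0  1
The P-positions (g = 0) in 0..14 are 0, 1, 2, 3, 10, 11, 12, 13.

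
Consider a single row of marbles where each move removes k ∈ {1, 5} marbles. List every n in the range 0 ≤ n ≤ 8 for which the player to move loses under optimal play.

Compute g(0), g(1), … for moves {1, 5}:
k:     0  1  2  3  4  5  6  7  8
g(k):  0  1  0  1  0  1  0  1  0
The P-positions (g = 0) in 0..8 are 0, 2, 4, 6, 8.

0, 2, 4, 6, 8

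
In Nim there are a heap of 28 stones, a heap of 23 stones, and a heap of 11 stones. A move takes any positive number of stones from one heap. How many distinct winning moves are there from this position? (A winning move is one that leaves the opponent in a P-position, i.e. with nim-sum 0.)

Nim-sum: 28 ^ 23 ^ 11 = 0.
The nim-sum is already 0, so every move leaves a nonzero nim-sum — there are no winning moves.

0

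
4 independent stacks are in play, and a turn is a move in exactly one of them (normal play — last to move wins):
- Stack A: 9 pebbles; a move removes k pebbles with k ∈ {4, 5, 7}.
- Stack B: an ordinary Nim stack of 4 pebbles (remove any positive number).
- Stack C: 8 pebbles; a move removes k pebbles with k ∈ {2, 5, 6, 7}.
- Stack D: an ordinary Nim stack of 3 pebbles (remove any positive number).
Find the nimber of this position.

7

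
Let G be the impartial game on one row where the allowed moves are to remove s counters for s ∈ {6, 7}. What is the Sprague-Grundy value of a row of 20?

1

Build the Grundy sequence with g(k) = mex{g(k−s) : s ∈ {6, 7}, s ≤ k}:
k:     0  1  2  3  4  5  6  7  8  9 10 11 12 13 14 15 16 17 18 19 20
g(k):  0  0  0  0  0  0  1  1  1  1  1  1  2  0  0  0  0  0  0  1  1
So g(20) = 1.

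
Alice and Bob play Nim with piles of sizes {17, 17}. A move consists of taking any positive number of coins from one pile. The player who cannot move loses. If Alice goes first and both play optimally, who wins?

Compute the nim-sum pairwise:
17 ^ 17 = 0
The nim-sum is 0, so this is a P-position: the player to move is in a losing position under optimal play; Alice is about to move from it and so loses — Bob wins.

Bob wins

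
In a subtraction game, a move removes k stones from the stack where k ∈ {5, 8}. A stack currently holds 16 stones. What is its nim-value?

0

Build the Grundy sequence with g(k) = mex{g(k−s) : s ∈ {5, 8}, s ≤ k}:
k:     0  1  2  3  4  5  6  7  8  9 10 11 12 13 14 15 16
g(k):  0  0  0  0  0  1  1  1  1  1  2  2  2  0  0  0  0
So g(16) = 0.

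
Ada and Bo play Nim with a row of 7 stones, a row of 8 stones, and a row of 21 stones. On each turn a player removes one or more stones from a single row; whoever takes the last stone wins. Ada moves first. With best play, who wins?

Compute the nim-sum pairwise:
7 ⊕ 8 = 15
15 ⊕ 21 = 26
The nim-sum is 26 ≠ 0, so this is an N-position: the player to move can win; Ada has a winning move.

Ada wins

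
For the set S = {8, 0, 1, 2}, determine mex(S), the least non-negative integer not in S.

The values 0, 1, 2 are all present; 3 is the first non-negative integer missing from the set.

3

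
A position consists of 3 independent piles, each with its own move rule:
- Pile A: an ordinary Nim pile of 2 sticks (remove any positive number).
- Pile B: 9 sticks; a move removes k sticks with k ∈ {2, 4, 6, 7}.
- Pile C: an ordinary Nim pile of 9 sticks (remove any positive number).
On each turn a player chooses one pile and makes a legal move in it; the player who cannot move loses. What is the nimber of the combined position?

Pile A is a plain Nim pile of size 2, so its Grundy value is 2.
Build the Grundy sequence for pile B with g(k) = mex{g(k−s) : s ∈ {2, 4, 6, 7}, s ≤ k}:
k:     0  1  2  3  4  5  6  7  8  9
g(k):  0  0  1  1  2  2  3  3  4  0
So g(9) = 0.
Pile C is a plain Nim pile of size 9, so its Grundy value is 9.
The value of a disjunctive sum is the nim-sum of the parts.
Combined value = 2 XOR 0 XOR 9 = 11.

11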